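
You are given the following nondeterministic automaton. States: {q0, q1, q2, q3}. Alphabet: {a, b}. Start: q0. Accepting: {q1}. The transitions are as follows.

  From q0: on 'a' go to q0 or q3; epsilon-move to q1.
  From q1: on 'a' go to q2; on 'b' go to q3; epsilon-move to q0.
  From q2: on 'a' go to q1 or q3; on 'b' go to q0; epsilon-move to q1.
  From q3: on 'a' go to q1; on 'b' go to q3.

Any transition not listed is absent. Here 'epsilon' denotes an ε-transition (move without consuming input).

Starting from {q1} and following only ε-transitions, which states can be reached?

{q0, q1}

Begin with {q1}.
ε-move q1 → q0; add q0.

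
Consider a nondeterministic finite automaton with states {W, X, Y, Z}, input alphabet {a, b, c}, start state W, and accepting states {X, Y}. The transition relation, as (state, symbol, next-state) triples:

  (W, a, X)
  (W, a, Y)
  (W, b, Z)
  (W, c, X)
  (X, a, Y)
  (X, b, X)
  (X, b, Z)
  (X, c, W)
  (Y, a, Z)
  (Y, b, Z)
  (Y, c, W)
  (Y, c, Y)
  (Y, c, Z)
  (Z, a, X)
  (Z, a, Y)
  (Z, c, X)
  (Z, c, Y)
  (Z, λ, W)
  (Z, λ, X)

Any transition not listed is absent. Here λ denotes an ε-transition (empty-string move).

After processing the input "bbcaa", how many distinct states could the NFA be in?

4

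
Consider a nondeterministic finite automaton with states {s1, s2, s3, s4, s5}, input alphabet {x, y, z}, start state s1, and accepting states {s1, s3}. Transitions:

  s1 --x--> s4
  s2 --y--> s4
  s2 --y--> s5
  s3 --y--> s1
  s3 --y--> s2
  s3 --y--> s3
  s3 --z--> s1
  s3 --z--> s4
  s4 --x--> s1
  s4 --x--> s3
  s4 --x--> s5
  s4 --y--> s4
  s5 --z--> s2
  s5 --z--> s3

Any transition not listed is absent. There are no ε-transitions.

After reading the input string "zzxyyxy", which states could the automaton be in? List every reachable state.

∅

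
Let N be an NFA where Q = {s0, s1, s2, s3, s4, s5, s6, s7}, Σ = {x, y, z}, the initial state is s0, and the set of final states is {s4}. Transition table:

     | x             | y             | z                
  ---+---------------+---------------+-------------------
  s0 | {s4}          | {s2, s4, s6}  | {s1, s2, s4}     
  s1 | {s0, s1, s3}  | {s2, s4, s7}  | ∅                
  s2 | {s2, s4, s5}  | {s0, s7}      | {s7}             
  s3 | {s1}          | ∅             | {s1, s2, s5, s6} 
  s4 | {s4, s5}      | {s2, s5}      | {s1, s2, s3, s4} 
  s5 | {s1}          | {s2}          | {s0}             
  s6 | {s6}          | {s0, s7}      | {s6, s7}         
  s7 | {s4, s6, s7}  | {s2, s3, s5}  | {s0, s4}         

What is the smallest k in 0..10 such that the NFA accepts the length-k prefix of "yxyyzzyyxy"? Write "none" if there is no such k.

1

Start in {s0}.
Read 'y': s0→{s2, s4, s6}; now {s2, s4, s6}.
None of the earlier sets intersect F, but {s2, s4, s6} does.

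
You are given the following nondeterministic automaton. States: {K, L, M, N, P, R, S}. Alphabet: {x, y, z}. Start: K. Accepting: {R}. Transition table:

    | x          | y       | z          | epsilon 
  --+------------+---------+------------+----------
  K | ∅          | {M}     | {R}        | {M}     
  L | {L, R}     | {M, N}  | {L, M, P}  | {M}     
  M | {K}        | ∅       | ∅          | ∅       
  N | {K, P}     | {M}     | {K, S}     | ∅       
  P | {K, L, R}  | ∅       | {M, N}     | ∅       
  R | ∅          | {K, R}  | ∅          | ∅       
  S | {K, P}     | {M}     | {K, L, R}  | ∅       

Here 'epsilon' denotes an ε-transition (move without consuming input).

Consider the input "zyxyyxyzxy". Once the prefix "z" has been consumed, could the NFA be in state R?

Yes

Start: ε-closure({K}) = {K, M}.
Read 'z': {K, M} → {R}.
State R is in {R}.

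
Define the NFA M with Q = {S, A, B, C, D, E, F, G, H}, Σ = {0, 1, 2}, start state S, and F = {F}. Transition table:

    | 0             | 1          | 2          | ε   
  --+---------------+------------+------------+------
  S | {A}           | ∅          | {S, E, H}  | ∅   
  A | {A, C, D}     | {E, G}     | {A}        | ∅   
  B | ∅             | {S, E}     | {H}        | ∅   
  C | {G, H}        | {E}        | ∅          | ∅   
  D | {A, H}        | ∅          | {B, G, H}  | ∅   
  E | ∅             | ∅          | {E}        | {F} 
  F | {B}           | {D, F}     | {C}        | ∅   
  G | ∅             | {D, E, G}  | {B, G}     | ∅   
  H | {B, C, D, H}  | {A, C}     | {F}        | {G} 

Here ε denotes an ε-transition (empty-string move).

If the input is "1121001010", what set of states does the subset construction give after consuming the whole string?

∅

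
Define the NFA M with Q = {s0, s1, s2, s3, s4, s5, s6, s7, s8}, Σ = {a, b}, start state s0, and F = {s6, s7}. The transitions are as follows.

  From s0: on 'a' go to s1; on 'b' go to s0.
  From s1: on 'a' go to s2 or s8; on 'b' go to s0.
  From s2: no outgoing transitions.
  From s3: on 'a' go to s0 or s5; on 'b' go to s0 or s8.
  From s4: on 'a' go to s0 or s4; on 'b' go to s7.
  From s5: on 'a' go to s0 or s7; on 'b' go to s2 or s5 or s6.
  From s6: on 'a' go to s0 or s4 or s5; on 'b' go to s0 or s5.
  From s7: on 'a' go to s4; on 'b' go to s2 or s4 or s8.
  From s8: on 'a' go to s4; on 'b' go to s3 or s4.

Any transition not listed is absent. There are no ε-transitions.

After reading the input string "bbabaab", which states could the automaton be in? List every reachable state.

{s3, s4}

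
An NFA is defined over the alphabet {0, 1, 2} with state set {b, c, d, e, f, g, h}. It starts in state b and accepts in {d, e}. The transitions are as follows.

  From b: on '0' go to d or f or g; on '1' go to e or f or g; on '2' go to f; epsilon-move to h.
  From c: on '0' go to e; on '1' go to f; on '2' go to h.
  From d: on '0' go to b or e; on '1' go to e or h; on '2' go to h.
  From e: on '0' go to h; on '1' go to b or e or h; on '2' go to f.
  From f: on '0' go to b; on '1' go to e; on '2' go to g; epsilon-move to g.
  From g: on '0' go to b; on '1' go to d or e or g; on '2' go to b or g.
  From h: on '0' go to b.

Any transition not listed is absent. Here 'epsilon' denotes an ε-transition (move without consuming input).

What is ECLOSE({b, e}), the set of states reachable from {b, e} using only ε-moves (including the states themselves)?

{b, e, h}

Begin with {b, e}.
ε-move b → h; add h.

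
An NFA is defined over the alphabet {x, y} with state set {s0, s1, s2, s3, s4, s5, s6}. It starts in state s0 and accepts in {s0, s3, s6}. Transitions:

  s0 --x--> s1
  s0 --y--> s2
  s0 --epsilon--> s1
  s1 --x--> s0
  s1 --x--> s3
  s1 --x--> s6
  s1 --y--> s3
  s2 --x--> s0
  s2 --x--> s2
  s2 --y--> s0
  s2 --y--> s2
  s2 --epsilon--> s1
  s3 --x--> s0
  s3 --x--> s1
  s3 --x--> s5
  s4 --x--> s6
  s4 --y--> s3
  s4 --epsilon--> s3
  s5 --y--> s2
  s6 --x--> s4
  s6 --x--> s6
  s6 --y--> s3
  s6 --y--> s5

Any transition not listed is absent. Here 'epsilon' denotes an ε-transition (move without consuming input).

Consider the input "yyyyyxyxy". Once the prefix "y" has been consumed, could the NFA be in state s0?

Start: ε-closure({s0}) = {s0, s1}.
Read 'y': s0→{s2}, s1→{s3}; union {s2, s3}; ε-closure = {s1, s2, s3}.
State s0 is not in {s1, s2, s3}.

No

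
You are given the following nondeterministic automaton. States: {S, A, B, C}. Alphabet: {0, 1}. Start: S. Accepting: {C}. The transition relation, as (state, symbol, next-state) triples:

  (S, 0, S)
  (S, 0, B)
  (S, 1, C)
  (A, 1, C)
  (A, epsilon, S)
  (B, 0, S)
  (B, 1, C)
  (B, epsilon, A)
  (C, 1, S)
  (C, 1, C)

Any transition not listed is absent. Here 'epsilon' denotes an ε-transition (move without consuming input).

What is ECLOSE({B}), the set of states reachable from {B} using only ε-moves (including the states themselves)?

Begin with {B}.
ε-move B → A; add A.
ε-move A → S; add S.

{S, A, B}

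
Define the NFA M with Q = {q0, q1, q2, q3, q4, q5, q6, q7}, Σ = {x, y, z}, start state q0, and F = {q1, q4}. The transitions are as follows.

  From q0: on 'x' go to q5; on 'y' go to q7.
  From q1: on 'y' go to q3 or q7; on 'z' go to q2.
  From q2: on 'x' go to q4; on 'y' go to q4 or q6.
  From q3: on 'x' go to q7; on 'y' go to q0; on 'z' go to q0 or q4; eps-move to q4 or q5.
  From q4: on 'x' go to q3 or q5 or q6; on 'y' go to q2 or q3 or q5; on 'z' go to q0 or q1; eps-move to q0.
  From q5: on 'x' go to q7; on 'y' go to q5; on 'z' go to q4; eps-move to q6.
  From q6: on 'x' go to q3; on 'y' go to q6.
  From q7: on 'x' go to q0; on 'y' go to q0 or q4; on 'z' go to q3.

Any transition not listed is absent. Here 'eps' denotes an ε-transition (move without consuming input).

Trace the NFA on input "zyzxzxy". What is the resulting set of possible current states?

∅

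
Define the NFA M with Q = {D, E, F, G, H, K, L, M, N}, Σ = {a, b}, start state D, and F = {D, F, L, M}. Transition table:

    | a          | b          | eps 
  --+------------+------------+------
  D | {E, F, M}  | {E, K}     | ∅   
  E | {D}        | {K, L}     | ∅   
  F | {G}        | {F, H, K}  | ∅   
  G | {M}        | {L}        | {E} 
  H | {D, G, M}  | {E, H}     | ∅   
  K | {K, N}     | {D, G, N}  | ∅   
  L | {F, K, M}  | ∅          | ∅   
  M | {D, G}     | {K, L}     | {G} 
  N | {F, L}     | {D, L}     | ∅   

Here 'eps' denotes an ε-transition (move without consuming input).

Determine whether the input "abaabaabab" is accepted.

Start in {D}.
Read 'a': D→{E, F, M}; union {E, F, M}; ε-closure = {E, F, G, M}.
Read 'b': E→{K, L}, F→{F, H, K}, G→{L}, M→{K, L}; now {F, H, K, L}.
Read 'a': F→{G}, H→{D, G, M}, K→{K, N}, L→{F, K, M}; union {D, F, G, K, M, N}; ε-closure = {D, E, F, G, K, M, N}.
Read 'a': D→{E, F, M}, E→{D}, F→{G}, G→{M}, K→{K, N}, M→{D, G}, N→{F, L}; now {D, E, F, G, K, L, M, N}.
Read 'b': D→{E, K}, E→{K, L}, F→{F, H, K}, G→{L}, K→{D, G, N}, L→∅, M→{K, L}, N→{D, L}; now {D, E, F, G, H, K, L, N}.
Read 'a': D→{E, F, M}, E→{D}, F→{G}, G→{M}, H→{D, G, M}, K→{K, N}, L→{F, K, M}, N→{F, L}; now {D, E, F, G, K, L, M, N}.
Read 'a': D→{E, F, M}, E→{D}, F→{G}, G→{M}, K→{K, N}, L→{F, K, M}, M→{D, G}, N→{F, L}; now {D, E, F, G, K, L, M, N}.
Read 'b': D→{E, K}, E→{K, L}, F→{F, H, K}, G→{L}, K→{D, G, N}, L→∅, M→{K, L}, N→{D, L}; now {D, E, F, G, H, K, L, N}.
Read 'a': D→{E, F, M}, E→{D}, F→{G}, G→{M}, H→{D, G, M}, K→{K, N}, L→{F, K, M}, N→{F, L}; now {D, E, F, G, K, L, M, N}.
Read 'b': D→{E, K}, E→{K, L}, F→{F, H, K}, G→{L}, K→{D, G, N}, L→∅, M→{K, L}, N→{D, L}; now {D, E, F, G, H, K, L, N}.
The final set {D, E, F, G, H, K, L, N} contains the accepting states D, F, L.

Yes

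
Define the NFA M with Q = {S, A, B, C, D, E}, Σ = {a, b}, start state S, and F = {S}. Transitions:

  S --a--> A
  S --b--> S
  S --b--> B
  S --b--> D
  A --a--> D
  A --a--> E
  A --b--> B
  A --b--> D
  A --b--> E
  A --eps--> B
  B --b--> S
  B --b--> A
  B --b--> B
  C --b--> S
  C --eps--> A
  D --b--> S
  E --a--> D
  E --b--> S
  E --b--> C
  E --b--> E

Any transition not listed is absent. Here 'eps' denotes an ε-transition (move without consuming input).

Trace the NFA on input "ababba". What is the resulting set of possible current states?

{A, B, D, E}

Start in {S}.
Read 'a': S→{A}; union {A}; ε-closure = {A, B}.
Read 'b': A→{B, D, E}, B→{S, A, B}; now {S, A, B, D, E}.
Read 'a': S→{A}, A→{D, E}, B→∅, D→∅, E→{D}; union {A, D, E}; ε-closure = {A, B, D, E}.
Read 'b': A→{B, D, E}, B→{S, A, B}, D→{S}, E→{S, C, E}; now {S, A, B, C, D, E}.
Read 'b': S→{S, B, D}, A→{B, D, E}, B→{S, A, B}, C→{S}, D→{S}, E→{S, C, E}; now {S, A, B, C, D, E}.
Read 'a': S→{A}, A→{D, E}, B→∅, C→∅, D→∅, E→{D}; union {A, D, E}; ε-closure = {A, B, D, E}.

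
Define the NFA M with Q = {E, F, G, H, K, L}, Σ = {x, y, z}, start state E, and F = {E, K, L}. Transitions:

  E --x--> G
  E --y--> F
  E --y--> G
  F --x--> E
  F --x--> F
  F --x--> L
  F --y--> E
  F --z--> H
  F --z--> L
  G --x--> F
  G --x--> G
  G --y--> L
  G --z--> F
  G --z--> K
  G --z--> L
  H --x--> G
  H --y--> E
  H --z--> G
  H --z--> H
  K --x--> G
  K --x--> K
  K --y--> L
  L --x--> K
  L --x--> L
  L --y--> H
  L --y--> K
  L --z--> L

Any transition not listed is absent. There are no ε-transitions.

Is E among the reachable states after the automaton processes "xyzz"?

Start in {E}.
Read 'x': E→{G}; now {G}.
Read 'y': G→{L}; now {L}.
Read 'z': L→{L}; now {L}.
Read 'z': L→{L}; now {L}.
State E is not in {L}.

No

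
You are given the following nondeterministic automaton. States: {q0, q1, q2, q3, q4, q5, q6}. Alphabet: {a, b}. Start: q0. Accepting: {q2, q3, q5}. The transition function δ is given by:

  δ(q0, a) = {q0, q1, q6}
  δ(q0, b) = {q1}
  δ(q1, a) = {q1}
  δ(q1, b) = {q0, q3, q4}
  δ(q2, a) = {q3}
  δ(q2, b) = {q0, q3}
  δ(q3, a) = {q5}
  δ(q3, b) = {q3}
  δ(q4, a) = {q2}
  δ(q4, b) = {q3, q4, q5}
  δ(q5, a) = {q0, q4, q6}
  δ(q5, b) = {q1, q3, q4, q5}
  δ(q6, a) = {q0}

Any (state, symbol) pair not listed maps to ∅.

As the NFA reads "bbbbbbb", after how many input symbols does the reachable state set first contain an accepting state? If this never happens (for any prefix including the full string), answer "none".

Start in {q0}.
Read 'b': q0→{q1}; now {q1}.
Read 'b': q1→{q0, q3, q4}; now {q0, q3, q4}.
None of the earlier sets intersect F, but {q0, q3, q4} does.

2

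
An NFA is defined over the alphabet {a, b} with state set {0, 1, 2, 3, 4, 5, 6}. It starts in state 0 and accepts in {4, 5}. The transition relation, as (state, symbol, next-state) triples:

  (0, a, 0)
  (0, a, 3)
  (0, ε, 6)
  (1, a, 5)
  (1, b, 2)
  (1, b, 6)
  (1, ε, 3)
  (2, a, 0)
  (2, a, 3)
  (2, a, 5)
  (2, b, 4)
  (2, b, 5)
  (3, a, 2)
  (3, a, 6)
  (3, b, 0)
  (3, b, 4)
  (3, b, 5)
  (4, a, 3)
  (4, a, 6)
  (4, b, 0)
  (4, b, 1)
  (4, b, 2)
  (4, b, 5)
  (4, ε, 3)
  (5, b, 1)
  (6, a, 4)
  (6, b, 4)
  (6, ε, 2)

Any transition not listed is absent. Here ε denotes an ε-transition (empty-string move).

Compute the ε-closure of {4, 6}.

{2, 3, 4, 6}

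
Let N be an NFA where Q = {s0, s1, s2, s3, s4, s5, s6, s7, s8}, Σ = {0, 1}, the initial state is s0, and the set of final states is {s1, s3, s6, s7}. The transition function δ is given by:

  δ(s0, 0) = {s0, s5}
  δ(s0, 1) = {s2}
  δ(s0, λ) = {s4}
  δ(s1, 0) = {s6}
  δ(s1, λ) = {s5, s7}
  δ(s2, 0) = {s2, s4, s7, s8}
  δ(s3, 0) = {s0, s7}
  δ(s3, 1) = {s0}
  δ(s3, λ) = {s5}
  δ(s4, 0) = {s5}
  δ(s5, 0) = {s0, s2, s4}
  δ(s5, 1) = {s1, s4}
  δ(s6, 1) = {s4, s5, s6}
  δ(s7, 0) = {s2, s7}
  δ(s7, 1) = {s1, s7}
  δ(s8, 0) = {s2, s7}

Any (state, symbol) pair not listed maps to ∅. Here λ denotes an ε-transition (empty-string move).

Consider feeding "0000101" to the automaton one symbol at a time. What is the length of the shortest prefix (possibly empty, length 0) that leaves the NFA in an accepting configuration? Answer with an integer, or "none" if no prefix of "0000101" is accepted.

Start: ε-closure({s0}) = {s0, s4}.
Read '0': s0→{s0, s5}, s4→{s5}; union {s0, s5}; ε-closure = {s0, s4, s5}.
Read '0': s0→{s0, s5}, s4→{s5}, s5→{s0, s2, s4}; now {s0, s2, s4, s5}.
Read '0': s0→{s0, s5}, s2→{s2, s4, s7, s8}, s4→{s5}, s5→{s0, s2, s4}; now {s0, s2, s4, s5, s7, s8}.
None of the earlier sets intersect F, but {s0, s2, s4, s5, s7, s8} does.

3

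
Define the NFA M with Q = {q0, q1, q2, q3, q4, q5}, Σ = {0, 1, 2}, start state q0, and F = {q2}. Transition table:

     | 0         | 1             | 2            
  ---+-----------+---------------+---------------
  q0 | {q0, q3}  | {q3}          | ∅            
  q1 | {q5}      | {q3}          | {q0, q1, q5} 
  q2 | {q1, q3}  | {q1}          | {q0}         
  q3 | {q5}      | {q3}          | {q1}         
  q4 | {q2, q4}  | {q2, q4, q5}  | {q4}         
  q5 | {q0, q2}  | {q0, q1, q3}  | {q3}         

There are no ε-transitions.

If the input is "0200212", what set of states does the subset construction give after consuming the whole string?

Start in {q0}.
Read '0': {q0} → {q0, q3}.
Read '2': {q0, q3} → {q1}.
Read '0': {q1} → {q5}.
Read '0': {q5} → {q0, q2}.
Read '2': {q0, q2} → {q0}.
Read '1': {q0} → {q3}.
Read '2': {q3} → {q1}.

{q1}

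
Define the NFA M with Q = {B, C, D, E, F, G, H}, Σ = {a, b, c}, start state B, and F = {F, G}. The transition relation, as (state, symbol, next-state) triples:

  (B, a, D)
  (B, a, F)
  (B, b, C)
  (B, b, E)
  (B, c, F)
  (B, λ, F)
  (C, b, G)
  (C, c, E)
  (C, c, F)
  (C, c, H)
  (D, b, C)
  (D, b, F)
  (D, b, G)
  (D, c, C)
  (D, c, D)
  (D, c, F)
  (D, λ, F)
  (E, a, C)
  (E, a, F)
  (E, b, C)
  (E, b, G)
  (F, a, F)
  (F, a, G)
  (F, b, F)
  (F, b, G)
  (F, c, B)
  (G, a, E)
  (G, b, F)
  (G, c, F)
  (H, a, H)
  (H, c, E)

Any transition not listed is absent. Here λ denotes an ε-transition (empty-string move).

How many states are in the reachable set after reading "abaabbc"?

Start: ε-closure({B}) = {B, F}.
Read 'a': {B, F} → {D, F, G}.
Read 'b': {D, F, G} → {C, F, G}.
Read 'a': {C, F, G} → {E, F, G}.
Read 'a': {E, F, G} → {C, E, F, G}.
Read 'b': {C, E, F, G} → {C, F, G}.
Read 'b': {C, F, G} → {F, G}.
Read 'c': {F, G} → {B, F}.
That set has 2 states.

2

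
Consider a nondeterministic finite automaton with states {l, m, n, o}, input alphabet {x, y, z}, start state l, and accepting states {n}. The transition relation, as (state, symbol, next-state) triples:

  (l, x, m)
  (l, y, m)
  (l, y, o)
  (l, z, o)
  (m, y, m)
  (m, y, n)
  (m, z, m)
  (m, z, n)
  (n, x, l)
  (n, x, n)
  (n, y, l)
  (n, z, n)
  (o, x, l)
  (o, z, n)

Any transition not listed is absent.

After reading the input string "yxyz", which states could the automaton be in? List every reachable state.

Start in {l}.
Read 'y': l→{m, o}; now {m, o}.
Read 'x': m→∅, o→{l}; now {l}.
Read 'y': l→{m, o}; now {m, o}.
Read 'z': m→{m, n}, o→{n}; now {m, n}.

{m, n}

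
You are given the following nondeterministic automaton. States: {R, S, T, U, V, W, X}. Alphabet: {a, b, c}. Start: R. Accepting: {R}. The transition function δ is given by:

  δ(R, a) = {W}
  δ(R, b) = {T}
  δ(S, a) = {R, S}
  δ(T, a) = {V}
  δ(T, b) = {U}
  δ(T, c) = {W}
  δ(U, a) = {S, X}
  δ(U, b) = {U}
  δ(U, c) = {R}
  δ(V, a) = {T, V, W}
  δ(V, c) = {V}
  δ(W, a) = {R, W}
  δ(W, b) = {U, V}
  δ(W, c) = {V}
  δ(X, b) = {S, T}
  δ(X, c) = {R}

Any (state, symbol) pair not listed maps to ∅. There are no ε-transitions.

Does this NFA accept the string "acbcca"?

No

Start in {R}.
Read 'a': R→{W}; now {W}.
Read 'c': W→{V}; now {V}.
Read 'b': V→∅; now ∅.
The set is empty and remains empty for the remaining 3 symbols.
The final set ∅ contains no accepting state.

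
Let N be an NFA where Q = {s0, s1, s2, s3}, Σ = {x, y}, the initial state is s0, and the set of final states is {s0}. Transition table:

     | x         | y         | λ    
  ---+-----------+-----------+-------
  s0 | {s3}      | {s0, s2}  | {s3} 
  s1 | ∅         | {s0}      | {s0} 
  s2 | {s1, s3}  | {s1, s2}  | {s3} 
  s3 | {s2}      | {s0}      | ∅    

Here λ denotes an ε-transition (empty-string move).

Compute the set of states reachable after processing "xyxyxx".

Start: ε-closure({s0}) = {s0, s3}.
Read 'x': s0→{s3}, s3→{s2}; now {s2, s3}.
Read 'y': s2→{s1, s2}, s3→{s0}; union {s0, s1, s2}; ε-closure = {s0, s1, s2, s3}.
Read 'x': s0→{s3}, s1→∅, s2→{s1, s3}, s3→{s2}; union {s1, s2, s3}; ε-closure = {s0, s1, s2, s3}.
Read 'y': s0→{s0, s2}, s1→{s0}, s2→{s1, s2}, s3→{s0}; union {s0, s1, s2}; ε-closure = {s0, s1, s2, s3}.
Read 'x': s0→{s3}, s1→∅, s2→{s1, s3}, s3→{s2}; union {s1, s2, s3}; ε-closure = {s0, s1, s2, s3}.
Read 'x': s0→{s3}, s1→∅, s2→{s1, s3}, s3→{s2}; union {s1, s2, s3}; ε-closure = {s0, s1, s2, s3}.

{s0, s1, s2, s3}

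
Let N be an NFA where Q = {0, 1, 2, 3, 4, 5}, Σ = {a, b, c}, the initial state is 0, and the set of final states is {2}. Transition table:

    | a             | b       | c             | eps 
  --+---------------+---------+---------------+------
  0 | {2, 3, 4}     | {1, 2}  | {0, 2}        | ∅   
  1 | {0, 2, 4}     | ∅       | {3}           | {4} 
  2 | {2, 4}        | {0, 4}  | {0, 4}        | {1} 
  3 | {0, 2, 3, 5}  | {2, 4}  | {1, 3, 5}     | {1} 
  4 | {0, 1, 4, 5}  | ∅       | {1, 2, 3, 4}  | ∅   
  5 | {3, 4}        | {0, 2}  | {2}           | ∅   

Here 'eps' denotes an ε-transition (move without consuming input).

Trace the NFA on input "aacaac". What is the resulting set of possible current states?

Start in {0}.
Read 'a': {0} → {1, 2, 3, 4}.
Read 'a': {1, 2, 3, 4} → {0, 1, 2, 3, 4, 5}.
Read 'c': {0, 1, 2, 3, 4, 5} → {0, 1, 2, 3, 4, 5}.
Read 'a': {0, 1, 2, 3, 4, 5} → {0, 1, 2, 3, 4, 5}.
Read 'a': {0, 1, 2, 3, 4, 5} → {0, 1, 2, 3, 4, 5}.
Read 'c': {0, 1, 2, 3, 4, 5} → {0, 1, 2, 3, 4, 5}.

{0, 1, 2, 3, 4, 5}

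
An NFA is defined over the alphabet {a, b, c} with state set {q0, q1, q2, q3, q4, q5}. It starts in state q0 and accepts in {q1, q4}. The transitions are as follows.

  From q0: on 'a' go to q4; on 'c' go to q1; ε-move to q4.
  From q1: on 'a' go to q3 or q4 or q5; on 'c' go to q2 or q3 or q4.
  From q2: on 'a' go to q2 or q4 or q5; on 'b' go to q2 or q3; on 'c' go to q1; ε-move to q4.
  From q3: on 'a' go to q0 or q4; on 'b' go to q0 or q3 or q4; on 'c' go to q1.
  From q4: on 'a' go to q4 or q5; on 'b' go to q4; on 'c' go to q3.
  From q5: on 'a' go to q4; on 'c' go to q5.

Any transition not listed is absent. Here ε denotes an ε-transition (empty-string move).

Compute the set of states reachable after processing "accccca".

Start: ε-closure({q0}) = {q0, q4}.
Read 'a': {q0, q4} → {q4, q5}.
Read 'c': {q4, q5} → {q3, q5}.
Read 'c': {q3, q5} → {q1, q5}.
Read 'c': {q1, q5} → {q2, q3, q4, q5}.
Read 'c': {q2, q3, q4, q5} → {q1, q3, q5}.
Read 'c': {q1, q3, q5} → {q1, q2, q3, q4, q5}.
Read 'a': {q1, q2, q3, q4, q5} → {q0, q2, q3, q4, q5}.

{q0, q2, q3, q4, q5}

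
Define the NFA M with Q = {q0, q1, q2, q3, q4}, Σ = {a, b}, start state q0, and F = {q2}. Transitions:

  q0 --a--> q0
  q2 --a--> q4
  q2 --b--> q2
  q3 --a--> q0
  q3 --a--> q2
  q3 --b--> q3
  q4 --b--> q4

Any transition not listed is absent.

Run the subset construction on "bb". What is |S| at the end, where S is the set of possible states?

0

Start in {q0}.
Read 'b': {q0} → ∅.
The set is empty and remains empty for the remaining 1 symbol.
That set has 0 states.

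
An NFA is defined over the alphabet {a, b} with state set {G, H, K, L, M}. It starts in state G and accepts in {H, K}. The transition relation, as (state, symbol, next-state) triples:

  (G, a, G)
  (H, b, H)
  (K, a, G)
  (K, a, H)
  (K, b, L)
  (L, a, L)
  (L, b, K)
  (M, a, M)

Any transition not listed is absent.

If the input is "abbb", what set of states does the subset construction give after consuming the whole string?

∅

Start in {G}.
Read 'a': G→{G}; now {G}.
Read 'b': G→∅; now ∅.
The set is empty and remains empty for the remaining 2 symbols.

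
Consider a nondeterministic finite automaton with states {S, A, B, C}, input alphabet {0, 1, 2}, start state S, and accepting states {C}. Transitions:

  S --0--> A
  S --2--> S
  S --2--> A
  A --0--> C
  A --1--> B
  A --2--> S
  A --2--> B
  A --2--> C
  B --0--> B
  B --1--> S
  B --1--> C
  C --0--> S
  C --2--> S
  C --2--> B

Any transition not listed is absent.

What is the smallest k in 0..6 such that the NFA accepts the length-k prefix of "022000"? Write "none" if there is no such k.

Start in {S}.
Read '0': S→{A}; now {A}.
Read '2': A→{S, B, C}; now {S, B, C}.
None of the earlier sets intersect F, but {S, B, C} does.

2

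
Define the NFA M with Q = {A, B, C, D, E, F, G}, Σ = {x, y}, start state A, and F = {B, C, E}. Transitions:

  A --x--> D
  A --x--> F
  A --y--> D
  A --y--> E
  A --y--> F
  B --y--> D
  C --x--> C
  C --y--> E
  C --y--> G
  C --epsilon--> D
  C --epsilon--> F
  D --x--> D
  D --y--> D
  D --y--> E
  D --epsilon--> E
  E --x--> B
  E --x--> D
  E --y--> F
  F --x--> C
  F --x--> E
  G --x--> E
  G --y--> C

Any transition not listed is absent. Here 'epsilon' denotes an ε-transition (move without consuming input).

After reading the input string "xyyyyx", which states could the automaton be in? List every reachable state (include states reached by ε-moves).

{B, C, D, E, F}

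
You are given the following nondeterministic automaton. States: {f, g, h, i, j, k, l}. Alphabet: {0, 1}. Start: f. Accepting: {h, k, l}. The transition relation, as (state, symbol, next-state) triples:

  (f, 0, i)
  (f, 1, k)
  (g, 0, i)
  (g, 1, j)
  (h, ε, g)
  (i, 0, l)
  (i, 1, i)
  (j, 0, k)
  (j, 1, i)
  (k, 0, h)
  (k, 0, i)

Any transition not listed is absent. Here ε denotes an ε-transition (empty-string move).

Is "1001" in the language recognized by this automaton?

Start in {f}.
Read '1': f→{k}; now {k}.
Read '0': k→{h, i}; union {h, i}; ε-closure = {g, h, i}.
Read '0': g→{i}, h→∅, i→{l}; now {i, l}.
Read '1': i→{i}, l→∅; now {i}.
The final set {i} contains no accepting state.

No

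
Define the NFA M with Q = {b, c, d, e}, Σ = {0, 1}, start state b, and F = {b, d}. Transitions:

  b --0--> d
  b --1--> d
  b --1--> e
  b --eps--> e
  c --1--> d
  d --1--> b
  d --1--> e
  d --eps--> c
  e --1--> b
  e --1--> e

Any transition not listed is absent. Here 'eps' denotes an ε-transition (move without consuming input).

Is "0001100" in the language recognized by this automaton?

No

Start: ε-closure({b}) = {b, e}.
Read '0': b→{d}, e→∅; union {d}; ε-closure = {c, d}.
Read '0': c→∅, d→∅; now ∅.
The set is empty and remains empty for the remaining 5 symbols.
The final set ∅ contains no accepting state.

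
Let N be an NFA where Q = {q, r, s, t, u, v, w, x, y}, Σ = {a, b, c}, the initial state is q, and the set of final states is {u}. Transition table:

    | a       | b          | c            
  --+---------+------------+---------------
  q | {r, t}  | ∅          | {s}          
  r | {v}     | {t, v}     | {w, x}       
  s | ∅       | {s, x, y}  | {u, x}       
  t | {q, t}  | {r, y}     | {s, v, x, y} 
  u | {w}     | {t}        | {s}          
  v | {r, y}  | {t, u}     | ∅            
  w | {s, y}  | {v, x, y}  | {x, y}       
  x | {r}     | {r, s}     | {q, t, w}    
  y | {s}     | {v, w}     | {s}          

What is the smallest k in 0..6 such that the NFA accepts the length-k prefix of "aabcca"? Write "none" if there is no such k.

3

Start in {q}.
Read 'a': {q} → {r, t}.
Read 'a': {r, t} → {q, t, v}.
Read 'b': {q, t, v} → {r, t, u, y}.
None of the earlier sets intersect F, but {r, t, u, y} does.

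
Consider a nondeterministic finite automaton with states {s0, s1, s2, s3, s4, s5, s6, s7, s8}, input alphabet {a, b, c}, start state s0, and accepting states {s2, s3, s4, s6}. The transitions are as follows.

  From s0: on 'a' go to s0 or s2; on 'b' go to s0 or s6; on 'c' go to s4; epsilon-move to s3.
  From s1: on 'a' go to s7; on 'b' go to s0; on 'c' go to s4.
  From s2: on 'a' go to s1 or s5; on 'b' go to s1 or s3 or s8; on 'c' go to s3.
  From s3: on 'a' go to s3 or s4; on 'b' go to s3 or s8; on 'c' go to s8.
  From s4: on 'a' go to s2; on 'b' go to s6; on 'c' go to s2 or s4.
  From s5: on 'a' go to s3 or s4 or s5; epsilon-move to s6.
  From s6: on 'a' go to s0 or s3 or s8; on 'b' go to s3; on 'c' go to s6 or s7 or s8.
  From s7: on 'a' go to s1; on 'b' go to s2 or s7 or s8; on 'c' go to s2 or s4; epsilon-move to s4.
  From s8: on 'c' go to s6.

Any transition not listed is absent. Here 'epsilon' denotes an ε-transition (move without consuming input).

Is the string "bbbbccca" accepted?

Start: ε-closure({s0}) = {s0, s3}.
Read 'b': s0→{s0, s6}, s3→{s3, s8}; now {s0, s3, s6, s8}.
Read 'b': s0→{s0, s6}, s3→{s3, s8}, s6→{s3}, s8→∅; now {s0, s3, s6, s8}.
Read 'b': s0→{s0, s6}, s3→{s3, s8}, s6→{s3}, s8→∅; now {s0, s3, s6, s8}.
Read 'b': s0→{s0, s6}, s3→{s3, s8}, s6→{s3}, s8→∅; now {s0, s3, s6, s8}.
Read 'c': s0→{s4}, s3→{s8}, s6→{s6, s7, s8}, s8→{s6}; now {s4, s6, s7, s8}.
Read 'c': s4→{s2, s4}, s6→{s6, s7, s8}, s7→{s2, s4}, s8→{s6}; now {s2, s4, s6, s7, s8}.
Read 'c': s2→{s3}, s4→{s2, s4}, s6→{s6, s7, s8}, s7→{s2, s4}, s8→{s6}; now {s2, s3, s4, s6, s7, s8}.
Read 'a': s2→{s1, s5}, s3→{s3, s4}, s4→{s2}, s6→{s0, s3, s8}, s7→{s1}, s8→∅; union {s0, s1, s2, s3, s4, s5, s8}; ε-closure = {s0, s1, s2, s3, s4, s5, s6, s8}.
The final set {s0, s1, s2, s3, s4, s5, s6, s8} contains the accepting states s2, s3, s4, s6.

Yes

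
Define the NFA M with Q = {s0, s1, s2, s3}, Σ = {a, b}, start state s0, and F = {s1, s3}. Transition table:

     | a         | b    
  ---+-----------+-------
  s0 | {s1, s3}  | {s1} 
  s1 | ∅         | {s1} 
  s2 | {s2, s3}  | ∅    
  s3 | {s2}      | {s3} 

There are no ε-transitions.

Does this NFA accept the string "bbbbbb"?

Yes

Start in {s0}.
Read 'b': {s0} → {s1}.
Read 'b': {s1} → {s1}.
Read 'b': {s1} → {s1}.
Read 'b': {s1} → {s1}.
Read 'b': {s1} → {s1}.
Read 'b': {s1} → {s1}.
The final set {s1} contains the accepting state s1.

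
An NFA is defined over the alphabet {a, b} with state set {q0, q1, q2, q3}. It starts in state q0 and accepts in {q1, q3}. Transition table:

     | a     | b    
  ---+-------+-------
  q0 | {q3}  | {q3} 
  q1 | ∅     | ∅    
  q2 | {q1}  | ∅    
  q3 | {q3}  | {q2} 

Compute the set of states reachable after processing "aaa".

{q3}

Start in {q0}.
Read 'a': q0→{q3}; now {q3}.
Read 'a': q3→{q3}; now {q3}.
Read 'a': q3→{q3}; now {q3}.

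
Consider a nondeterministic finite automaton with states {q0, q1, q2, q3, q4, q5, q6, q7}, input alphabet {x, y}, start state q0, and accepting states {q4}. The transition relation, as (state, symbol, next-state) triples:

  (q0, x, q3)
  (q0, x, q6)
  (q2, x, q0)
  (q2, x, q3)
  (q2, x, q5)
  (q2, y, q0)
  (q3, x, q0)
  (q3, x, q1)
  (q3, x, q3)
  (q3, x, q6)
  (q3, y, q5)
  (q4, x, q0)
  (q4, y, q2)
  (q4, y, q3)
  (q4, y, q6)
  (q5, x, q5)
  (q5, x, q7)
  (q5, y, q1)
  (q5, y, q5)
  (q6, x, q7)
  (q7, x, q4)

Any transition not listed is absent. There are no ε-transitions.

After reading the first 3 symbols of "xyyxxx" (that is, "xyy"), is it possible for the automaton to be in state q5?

Yes

Start in {q0}.
Read 'x': {q0} → {q3, q6}.
Read 'y': {q3, q6} → {q5}.
Read 'y': {q5} → {q1, q5}.
State q5 is in {q1, q5}.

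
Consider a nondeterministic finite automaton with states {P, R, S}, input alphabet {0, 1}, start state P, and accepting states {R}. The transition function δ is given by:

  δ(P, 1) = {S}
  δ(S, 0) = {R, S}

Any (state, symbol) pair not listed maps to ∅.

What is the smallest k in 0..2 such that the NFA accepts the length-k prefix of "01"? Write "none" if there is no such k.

Start in {P}.
Read '0': P→∅; now ∅.
The set is empty and remains empty for the remaining 1 symbol.
No reachable set along the way intersects F.

none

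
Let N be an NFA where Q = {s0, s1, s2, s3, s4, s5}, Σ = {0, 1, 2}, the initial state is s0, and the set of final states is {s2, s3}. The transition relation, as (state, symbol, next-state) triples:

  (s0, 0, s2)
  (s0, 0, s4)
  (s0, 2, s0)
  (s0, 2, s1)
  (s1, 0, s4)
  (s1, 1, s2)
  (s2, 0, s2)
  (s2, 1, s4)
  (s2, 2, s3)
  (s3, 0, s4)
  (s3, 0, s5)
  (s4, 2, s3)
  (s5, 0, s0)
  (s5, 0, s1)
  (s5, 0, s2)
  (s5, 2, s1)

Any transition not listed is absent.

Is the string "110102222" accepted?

Start in {s0}.
Read '1': s0→∅; now ∅.
The set is empty and remains empty for the remaining 8 symbols.
The final set ∅ contains no accepting state.

No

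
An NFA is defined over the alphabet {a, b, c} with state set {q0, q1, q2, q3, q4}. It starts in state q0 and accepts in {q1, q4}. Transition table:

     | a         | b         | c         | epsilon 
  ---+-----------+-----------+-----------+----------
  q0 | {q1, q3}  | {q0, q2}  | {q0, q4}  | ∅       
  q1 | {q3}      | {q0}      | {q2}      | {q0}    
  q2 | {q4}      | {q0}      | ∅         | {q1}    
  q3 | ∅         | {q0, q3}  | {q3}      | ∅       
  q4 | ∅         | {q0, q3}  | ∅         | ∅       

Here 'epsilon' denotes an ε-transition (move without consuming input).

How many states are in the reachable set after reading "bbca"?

Start in {q0}.
Read 'b': {q0} → {q0, q1, q2}.
Read 'b': {q0, q1, q2} → {q0, q1, q2}.
Read 'c': {q0, q1, q2} → {q0, q1, q2, q4}.
Read 'a': {q0, q1, q2, q4} → {q0, q1, q3, q4}.
That set has 4 states.

4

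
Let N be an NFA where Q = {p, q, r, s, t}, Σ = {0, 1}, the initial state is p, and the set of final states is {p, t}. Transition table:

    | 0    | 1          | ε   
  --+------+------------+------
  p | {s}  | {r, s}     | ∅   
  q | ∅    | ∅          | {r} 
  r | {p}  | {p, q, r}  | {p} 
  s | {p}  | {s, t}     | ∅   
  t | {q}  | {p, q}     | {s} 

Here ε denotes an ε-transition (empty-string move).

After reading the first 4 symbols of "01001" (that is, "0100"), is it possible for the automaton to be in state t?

Start in {p}.
Read '0': {p} → {s}.
Read '1': {s} → {s, t}.
Read '0': {s, t} → {p, q, r}.
Read '0': {p, q, r} → {p, s}.
State t is not in {p, s}.

No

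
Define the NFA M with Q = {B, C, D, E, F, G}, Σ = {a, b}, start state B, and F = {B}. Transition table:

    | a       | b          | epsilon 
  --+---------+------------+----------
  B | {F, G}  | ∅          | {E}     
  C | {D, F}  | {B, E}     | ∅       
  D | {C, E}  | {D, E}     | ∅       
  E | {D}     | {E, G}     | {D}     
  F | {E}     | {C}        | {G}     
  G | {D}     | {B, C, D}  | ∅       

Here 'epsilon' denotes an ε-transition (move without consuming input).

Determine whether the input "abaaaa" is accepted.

Start: ε-closure({B}) = {B, D, E}.
Read 'a': {B, D, E} → {C, D, E, F, G}.
Read 'b': {C, D, E, F, G} → {B, C, D, E, G}.
Read 'a': {B, C, D, E, G} → {C, D, E, F, G}.
Read 'a': {C, D, E, F, G} → {C, D, E, F, G}.
Read 'a': {C, D, E, F, G} → {C, D, E, F, G}.
Read 'a': {C, D, E, F, G} → {C, D, E, F, G}.
The final set {C, D, E, F, G} contains no accepting state.

No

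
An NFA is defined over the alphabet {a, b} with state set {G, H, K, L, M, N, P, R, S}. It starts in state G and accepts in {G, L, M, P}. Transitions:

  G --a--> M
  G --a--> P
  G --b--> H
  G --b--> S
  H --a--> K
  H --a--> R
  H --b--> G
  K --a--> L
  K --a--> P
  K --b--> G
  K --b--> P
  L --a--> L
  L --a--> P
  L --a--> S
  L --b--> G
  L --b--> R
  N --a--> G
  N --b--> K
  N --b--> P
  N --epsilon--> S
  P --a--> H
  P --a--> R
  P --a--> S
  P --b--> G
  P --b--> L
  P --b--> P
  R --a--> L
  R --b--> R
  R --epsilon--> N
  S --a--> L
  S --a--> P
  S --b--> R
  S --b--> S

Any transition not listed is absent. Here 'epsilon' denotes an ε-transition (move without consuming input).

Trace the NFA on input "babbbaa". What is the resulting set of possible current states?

{G, H, K, L, M, N, P, R, S}

Start in {G}.
Read 'b': G→{H, S}; now {H, S}.
Read 'a': H→{K, R}, S→{L, P}; union {K, L, P, R}; ε-closure = {K, L, N, P, R, S}.
Read 'b': K→{G, P}, L→{G, R}, N→{K, P}, P→{G, L, P}, R→{R}, S→{R, S}; union {G, K, L, P, R, S}; ε-closure = {G, K, L, N, P, R, S}.
Read 'b': G→{H, S}, K→{G, P}, L→{G, R}, N→{K, P}, P→{G, L, P}, R→{R}, S→{R, S}; union {G, H, K, L, P, R, S}; ε-closure = {G, H, K, L, N, P, R, S}.
Read 'b': G→{H, S}, H→{G}, K→{G, P}, L→{G, R}, N→{K, P}, P→{G, L, P}, R→{R}, S→{R, S}; union {G, H, K, L, P, R, S}; ε-closure = {G, H, K, L, N, P, R, S}.
Read 'a': G→{M, P}, H→{K, R}, K→{L, P}, L→{L, P, S}, N→{G}, P→{H, R, S}, R→{L}, S→{L, P}; union {G, H, K, L, M, P, R, S}; ε-closure = {G, H, K, L, M, N, P, R, S}.
Read 'a': G→{M, P}, H→{K, R}, K→{L, P}, L→{L, P, S}, M→∅, N→{G}, P→{H, R, S}, R→{L}, S→{L, P}; union {G, H, K, L, M, P, R, S}; ε-closure = {G, H, K, L, M, N, P, R, S}.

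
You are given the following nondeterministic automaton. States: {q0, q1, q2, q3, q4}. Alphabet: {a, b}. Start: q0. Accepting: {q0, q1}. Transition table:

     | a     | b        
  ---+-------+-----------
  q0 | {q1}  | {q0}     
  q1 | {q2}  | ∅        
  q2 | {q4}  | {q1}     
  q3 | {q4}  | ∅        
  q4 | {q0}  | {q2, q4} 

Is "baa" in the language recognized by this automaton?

Start in {q0}.
Read 'b': {q0} → {q0}.
Read 'a': {q0} → {q1}.
Read 'a': {q1} → {q2}.
The final set {q2} contains no accepting state.

No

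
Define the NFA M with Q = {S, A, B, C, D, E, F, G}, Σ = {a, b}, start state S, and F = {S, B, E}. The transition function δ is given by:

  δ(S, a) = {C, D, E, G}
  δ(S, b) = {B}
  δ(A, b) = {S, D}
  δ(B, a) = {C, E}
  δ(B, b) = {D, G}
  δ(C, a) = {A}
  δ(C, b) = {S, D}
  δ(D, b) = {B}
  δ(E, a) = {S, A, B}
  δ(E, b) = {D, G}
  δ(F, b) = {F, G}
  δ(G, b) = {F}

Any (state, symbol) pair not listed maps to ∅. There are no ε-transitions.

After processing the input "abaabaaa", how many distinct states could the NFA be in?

Start in {S}.
Read 'a': S→{C, D, E, G}; now {C, D, E, G}.
Read 'b': C→{S, D}, D→{B}, E→{D, G}, G→{F}; now {S, B, D, F, G}.
Read 'a': S→{C, D, E, G}, B→{C, E}, D→∅, F→∅, G→∅; now {C, D, E, G}.
Read 'a': C→{A}, D→∅, E→{S, A, B}, G→∅; now {S, A, B}.
Read 'b': S→{B}, A→{S, D}, B→{D, G}; now {S, B, D, G}.
Read 'a': S→{C, D, E, G}, B→{C, E}, D→∅, G→∅; now {C, D, E, G}.
Read 'a': C→{A}, D→∅, E→{S, A, B}, G→∅; now {S, A, B}.
Read 'a': S→{C, D, E, G}, A→∅, B→{C, E}; now {C, D, E, G}.
That set has 4 states.

4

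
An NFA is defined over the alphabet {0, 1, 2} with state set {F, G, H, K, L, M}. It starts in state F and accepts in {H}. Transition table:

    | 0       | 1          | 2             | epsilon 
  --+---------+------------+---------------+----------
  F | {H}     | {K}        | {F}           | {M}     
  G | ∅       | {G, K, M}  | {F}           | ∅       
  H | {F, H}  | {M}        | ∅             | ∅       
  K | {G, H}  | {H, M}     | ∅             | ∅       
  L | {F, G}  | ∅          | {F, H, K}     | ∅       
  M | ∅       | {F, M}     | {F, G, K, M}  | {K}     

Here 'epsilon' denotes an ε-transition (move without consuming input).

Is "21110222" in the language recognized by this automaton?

Start: ε-closure({F}) = {F, K, M}.
Read '2': {F, K, M} → {F, G, K, M}.
Read '1': {F, G, K, M} → {F, G, H, K, M}.
Read '1': {F, G, H, K, M} → {F, G, H, K, M}.
Read '1': {F, G, H, K, M} → {F, G, H, K, M}.
Read '0': {F, G, H, K, M} → {F, G, H, K, M}.
Read '2': {F, G, H, K, M} → {F, G, K, M}.
Read '2': {F, G, K, M} → {F, G, K, M}.
Read '2': {F, G, K, M} → {F, G, K, M}.
The final set {F, G, K, M} contains no accepting state.

No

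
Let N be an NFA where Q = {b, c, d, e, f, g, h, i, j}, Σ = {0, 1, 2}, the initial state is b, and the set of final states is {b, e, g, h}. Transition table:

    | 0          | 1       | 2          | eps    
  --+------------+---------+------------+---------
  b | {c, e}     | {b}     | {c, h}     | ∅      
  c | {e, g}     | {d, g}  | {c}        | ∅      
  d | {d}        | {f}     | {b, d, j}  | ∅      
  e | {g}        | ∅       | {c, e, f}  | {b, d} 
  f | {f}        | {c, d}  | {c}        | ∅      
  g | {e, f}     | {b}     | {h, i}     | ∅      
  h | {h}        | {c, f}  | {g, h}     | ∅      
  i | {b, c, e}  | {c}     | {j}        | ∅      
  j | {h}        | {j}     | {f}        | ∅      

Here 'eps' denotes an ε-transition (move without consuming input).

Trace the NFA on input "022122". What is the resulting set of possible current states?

{b, c, d, f, g, h, j}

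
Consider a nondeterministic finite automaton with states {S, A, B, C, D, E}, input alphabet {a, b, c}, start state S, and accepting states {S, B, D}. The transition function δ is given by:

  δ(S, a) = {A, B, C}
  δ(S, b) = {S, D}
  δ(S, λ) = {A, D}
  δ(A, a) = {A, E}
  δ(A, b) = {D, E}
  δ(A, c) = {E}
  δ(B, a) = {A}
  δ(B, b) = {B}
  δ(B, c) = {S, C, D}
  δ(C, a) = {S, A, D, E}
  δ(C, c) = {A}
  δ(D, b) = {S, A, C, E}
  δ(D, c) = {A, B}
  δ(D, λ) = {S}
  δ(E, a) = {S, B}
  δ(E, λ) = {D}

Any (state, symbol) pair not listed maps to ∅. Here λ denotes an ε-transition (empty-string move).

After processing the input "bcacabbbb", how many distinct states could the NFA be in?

6

Start: ε-closure({S}) = {S, A, D}.
Read 'b': S→{S, D}, A→{D, E}, D→{S, A, C, E}; now {S, A, C, D, E}.
Read 'c': S→∅, A→{E}, C→{A}, D→{A, B}, E→∅; union {A, B, E}; ε-closure = {S, A, B, D, E}.
Read 'a': S→{A, B, C}, A→{A, E}, B→{A}, D→∅, E→{S, B}; union {S, A, B, C, E}; ε-closure = {S, A, B, C, D, E}.
Read 'c': S→∅, A→{E}, B→{S, C, D}, C→{A}, D→{A, B}, E→∅; now {S, A, B, C, D, E}.
Read 'a': S→{A, B, C}, A→{A, E}, B→{A}, C→{S, A, D, E}, D→∅, E→{S, B}; now {S, A, B, C, D, E}.
Read 'b': S→{S, D}, A→{D, E}, B→{B}, C→∅, D→{S, A, C, E}, E→∅; now {S, A, B, C, D, E}.
Read 'b': S→{S, D}, A→{D, E}, B→{B}, C→∅, D→{S, A, C, E}, E→∅; now {S, A, B, C, D, E}.
Read 'b': S→{S, D}, A→{D, E}, B→{B}, C→∅, D→{S, A, C, E}, E→∅; now {S, A, B, C, D, E}.
Read 'b': S→{S, D}, A→{D, E}, B→{B}, C→∅, D→{S, A, C, E}, E→∅; now {S, A, B, C, D, E}.
That set has 6 states.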